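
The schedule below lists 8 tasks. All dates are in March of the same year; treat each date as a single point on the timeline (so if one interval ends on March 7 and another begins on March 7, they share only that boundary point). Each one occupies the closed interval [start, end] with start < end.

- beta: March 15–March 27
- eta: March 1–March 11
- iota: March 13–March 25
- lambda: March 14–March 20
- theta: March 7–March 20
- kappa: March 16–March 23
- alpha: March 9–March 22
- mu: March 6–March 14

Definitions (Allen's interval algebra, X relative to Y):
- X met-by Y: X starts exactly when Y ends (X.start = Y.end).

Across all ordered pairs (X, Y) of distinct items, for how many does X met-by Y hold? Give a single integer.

Checking all 56 ordered pairs for relation 'met-by'; matching pairs in alphabetical order:
(lambda, mu): lambda met-by mu ✓
Count: 1.

1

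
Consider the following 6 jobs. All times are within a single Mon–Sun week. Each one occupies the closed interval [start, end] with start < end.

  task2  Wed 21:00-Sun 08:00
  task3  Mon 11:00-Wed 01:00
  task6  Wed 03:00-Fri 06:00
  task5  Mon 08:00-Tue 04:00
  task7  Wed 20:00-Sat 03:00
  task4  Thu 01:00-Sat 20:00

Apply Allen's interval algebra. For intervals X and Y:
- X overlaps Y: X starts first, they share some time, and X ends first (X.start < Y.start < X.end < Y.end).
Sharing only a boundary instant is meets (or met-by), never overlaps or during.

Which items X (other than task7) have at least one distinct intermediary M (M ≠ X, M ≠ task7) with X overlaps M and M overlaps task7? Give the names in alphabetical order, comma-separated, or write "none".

Target task7 = [Wed 20:00, Sat 03:00].
Intermediaries M with M overlaps task7: task6.
Via task6 — items with X overlaps task6: none.
Union: none.

none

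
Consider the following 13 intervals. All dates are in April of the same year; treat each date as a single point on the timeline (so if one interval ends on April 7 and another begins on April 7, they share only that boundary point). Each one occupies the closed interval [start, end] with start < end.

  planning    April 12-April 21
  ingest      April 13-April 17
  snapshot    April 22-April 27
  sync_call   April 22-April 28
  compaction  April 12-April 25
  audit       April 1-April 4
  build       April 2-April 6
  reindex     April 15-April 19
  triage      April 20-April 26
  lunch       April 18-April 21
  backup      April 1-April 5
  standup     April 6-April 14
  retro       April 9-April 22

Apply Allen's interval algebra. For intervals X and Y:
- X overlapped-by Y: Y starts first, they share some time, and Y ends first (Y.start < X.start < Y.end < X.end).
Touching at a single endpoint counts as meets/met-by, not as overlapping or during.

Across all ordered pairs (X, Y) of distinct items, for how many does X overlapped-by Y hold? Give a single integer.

Checking all 156 ordered pairs for relation 'overlapped-by'; matching pairs in alphabetical order:
(build, audit): build overlapped-by audit ✓
(build, backup): build overlapped-by backup ✓
(compaction, retro): compaction overlapped-by retro ✓
(compaction, standup): compaction overlapped-by standup ✓
(ingest, standup): ingest overlapped-by standup ✓
(lunch, reindex): lunch overlapped-by reindex ✓
(planning, standup): planning overlapped-by standup ✓
(reindex, ingest): reindex overlapped-by ingest ✓
(retro, standup): retro overlapped-by standup ✓
(snapshot, compaction): snapshot overlapped-by compaction ✓
(snapshot, triage): snapshot overlapped-by triage ✓
(sync_call, compaction): sync_call overlapped-by compaction ✓
(sync_call, triage): sync_call overlapped-by triage ✓
(triage, compaction): triage overlapped-by compaction ✓
(triage, lunch): triage overlapped-by lunch ✓
(triage, planning): triage overlapped-by planning ✓
(triage, retro): triage overlapped-by retro ✓
Count: 17.

17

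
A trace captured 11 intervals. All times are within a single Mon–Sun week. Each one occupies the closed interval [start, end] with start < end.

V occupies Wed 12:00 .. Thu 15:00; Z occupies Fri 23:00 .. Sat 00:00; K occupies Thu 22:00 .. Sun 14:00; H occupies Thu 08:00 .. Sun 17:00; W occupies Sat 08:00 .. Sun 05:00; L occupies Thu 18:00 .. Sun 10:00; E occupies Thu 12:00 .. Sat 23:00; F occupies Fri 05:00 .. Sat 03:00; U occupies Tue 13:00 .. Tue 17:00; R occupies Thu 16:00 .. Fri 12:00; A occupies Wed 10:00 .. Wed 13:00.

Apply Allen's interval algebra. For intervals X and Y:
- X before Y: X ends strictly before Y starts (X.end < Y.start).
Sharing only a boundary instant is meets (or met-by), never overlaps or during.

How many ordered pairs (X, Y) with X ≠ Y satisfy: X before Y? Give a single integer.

Checking all 110 ordered pairs for relation 'before'; matching pairs in alphabetical order:
(A, E): A before E ✓
(A, F): A before F ✓
(A, H): A before H ✓
(A, K): A before K ✓
(A, L): A before L ✓
(A, R): A before R ✓
(A, W): A before W ✓
(A, Z): A before Z ✓
(F, W): F before W ✓
(R, W): R before W ✓
(R, Z): R before Z ✓
(U, A): U before A ✓
(U, E): U before E ✓
(U, F): U before F ✓
(U, H): U before H ✓
(U, K): U before K ✓
(U, L): U before L ✓
(U, R): U before R ✓
(U, V): U before V ✓
(U, W): U before W ✓
(U, Z): U before Z ✓
(V, F): V before F ✓
(V, K): V before K ✓
(V, L): V before L ✓
... plus 4 further pairs not listed.
Count: 28.

28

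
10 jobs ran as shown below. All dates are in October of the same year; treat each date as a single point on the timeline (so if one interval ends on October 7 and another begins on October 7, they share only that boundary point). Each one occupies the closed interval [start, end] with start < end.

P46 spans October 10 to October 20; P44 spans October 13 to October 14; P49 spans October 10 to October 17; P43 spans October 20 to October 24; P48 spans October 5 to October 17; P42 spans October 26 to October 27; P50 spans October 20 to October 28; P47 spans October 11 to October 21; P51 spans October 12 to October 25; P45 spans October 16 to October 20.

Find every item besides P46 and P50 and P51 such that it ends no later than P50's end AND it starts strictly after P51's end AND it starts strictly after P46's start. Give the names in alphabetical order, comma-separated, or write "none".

P42

Conditions: its end is no later than P50's end (X.end <= October 28) AND its start is strictly after P51's end (X.start > October 25) AND its start is strictly after P46's start (X.start > October 10).
P42: end October 27 <= October 28? ✓; start October 26 > October 25? ✓; start October 26 > October 10? ✓ → yes.
P43: end October 24 <= October 28? ✓; start October 20 > October 25? ✗; start October 20 > October 10? ✓ → no.
P44: end October 14 <= October 28? ✓; start October 13 > October 25? ✗; start October 13 > October 10? ✓ → no.
P45: end October 20 <= October 28? ✓; start October 16 > October 25? ✗; start October 16 > October 10? ✓ → no.
P47: end October 21 <= October 28? ✓; start October 11 > October 25? ✗; start October 11 > October 10? ✓ → no.
P48: end October 17 <= October 28? ✓; start October 5 > October 25? ✗; start October 5 > October 10? ✗ → no.
P49: end October 17 <= October 28? ✓; start October 10 > October 25? ✗; start October 10 > October 10? ✗ → no.
Result: P42.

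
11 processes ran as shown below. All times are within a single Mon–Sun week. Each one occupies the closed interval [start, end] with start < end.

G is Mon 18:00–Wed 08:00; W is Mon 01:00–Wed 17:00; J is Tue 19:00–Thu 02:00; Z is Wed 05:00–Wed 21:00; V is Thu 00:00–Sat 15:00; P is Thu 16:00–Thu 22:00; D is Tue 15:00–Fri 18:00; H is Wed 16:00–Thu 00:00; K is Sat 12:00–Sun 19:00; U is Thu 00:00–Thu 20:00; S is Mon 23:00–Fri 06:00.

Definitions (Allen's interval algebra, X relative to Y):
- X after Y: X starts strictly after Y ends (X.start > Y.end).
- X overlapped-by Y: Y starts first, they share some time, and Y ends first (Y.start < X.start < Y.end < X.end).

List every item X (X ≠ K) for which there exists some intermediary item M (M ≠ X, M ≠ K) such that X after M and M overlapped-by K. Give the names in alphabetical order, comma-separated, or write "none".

none

Target K = [Sat 12:00, Sun 19:00].
Intermediaries M with M overlapped-by K: none.
Union: none.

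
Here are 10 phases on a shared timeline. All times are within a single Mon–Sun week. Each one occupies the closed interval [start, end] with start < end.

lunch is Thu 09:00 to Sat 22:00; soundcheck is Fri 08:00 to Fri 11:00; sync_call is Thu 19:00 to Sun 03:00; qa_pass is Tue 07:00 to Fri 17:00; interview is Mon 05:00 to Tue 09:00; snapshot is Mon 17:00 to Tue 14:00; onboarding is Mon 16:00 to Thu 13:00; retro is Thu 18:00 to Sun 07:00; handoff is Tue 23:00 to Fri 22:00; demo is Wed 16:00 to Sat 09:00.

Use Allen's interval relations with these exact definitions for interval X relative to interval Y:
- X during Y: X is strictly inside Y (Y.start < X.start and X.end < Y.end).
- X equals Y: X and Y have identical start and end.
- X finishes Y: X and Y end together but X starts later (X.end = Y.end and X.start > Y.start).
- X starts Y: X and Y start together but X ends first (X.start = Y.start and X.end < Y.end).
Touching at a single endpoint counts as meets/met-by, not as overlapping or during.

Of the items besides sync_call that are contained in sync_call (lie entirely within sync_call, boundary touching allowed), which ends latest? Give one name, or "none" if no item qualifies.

Target sync_call = [Thu 19:00, Sun 03:00].
demo [Wed 16:00, Sat 09:00] → overlaps → excluded.
handoff [Tue 23:00, Fri 22:00] → overlaps → excluded.
interview [Mon 05:00, Tue 09:00] → before → excluded.
lunch [Thu 09:00, Sat 22:00] → overlaps → excluded.
onboarding [Mon 16:00, Thu 13:00] → before → excluded.
qa_pass [Tue 07:00, Fri 17:00] → overlaps → excluded.
retro [Thu 18:00, Sun 07:00] → contains → excluded.
snapshot [Mon 17:00, Tue 14:00] → before → excluded.
soundcheck [Fri 08:00, Fri 11:00] → during → candidate.
Among candidates, latest end is Fri 11:00 → soundcheck.

soundcheck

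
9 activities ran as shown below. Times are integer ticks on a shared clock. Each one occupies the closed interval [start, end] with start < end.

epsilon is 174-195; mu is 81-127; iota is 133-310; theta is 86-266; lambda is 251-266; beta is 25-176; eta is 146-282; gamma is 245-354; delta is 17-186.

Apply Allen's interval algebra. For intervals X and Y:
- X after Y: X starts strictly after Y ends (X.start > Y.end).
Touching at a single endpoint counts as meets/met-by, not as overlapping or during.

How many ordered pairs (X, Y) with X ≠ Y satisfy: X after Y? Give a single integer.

Checking all 72 ordered pairs for relation 'after'; matching pairs in alphabetical order:
(epsilon, mu): epsilon after mu ✓
(eta, mu): eta after mu ✓
(gamma, beta): gamma after beta ✓
(gamma, delta): gamma after delta ✓
(gamma, epsilon): gamma after epsilon ✓
(gamma, mu): gamma after mu ✓
(iota, mu): iota after mu ✓
(lambda, beta): lambda after beta ✓
(lambda, delta): lambda after delta ✓
(lambda, epsilon): lambda after epsilon ✓
(lambda, mu): lambda after mu ✓
Count: 11.

11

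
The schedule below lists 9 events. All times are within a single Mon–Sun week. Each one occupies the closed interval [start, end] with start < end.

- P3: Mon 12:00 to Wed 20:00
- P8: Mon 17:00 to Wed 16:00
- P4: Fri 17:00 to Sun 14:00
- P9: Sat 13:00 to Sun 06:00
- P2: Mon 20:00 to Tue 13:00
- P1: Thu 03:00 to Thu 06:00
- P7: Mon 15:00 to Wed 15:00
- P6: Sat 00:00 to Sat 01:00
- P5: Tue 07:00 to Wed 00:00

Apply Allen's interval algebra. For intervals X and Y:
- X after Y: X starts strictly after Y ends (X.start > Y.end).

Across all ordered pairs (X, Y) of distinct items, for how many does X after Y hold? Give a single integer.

Checking all 72 ordered pairs for relation 'after'; matching pairs in alphabetical order:
(P1, P2): P1 after P2 ✓
(P1, P3): P1 after P3 ✓
(P1, P5): P1 after P5 ✓
(P1, P7): P1 after P7 ✓
(P1, P8): P1 after P8 ✓
(P4, P1): P4 after P1 ✓
(P4, P2): P4 after P2 ✓
(P4, P3): P4 after P3 ✓
(P4, P5): P4 after P5 ✓
(P4, P7): P4 after P7 ✓
(P4, P8): P4 after P8 ✓
(P6, P1): P6 after P1 ✓
(P6, P2): P6 after P2 ✓
(P6, P3): P6 after P3 ✓
(P6, P5): P6 after P5 ✓
(P6, P7): P6 after P7 ✓
(P6, P8): P6 after P8 ✓
(P9, P1): P9 after P1 ✓
(P9, P2): P9 after P2 ✓
(P9, P3): P9 after P3 ✓
(P9, P5): P9 after P5 ✓
(P9, P6): P9 after P6 ✓
(P9, P7): P9 after P7 ✓
(P9, P8): P9 after P8 ✓
Count: 24.

24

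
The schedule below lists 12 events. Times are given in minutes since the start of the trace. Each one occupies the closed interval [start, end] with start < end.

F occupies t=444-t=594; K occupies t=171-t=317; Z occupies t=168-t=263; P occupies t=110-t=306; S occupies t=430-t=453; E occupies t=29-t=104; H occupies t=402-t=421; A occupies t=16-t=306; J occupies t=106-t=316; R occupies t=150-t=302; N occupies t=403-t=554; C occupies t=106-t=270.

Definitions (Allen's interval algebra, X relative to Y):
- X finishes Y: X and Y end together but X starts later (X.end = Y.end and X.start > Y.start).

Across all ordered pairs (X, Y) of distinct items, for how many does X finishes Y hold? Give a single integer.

1

Checking all 132 ordered pairs for relation 'finishes'; matching pairs in alphabetical order:
(P, A): P finishes A ✓
Count: 1.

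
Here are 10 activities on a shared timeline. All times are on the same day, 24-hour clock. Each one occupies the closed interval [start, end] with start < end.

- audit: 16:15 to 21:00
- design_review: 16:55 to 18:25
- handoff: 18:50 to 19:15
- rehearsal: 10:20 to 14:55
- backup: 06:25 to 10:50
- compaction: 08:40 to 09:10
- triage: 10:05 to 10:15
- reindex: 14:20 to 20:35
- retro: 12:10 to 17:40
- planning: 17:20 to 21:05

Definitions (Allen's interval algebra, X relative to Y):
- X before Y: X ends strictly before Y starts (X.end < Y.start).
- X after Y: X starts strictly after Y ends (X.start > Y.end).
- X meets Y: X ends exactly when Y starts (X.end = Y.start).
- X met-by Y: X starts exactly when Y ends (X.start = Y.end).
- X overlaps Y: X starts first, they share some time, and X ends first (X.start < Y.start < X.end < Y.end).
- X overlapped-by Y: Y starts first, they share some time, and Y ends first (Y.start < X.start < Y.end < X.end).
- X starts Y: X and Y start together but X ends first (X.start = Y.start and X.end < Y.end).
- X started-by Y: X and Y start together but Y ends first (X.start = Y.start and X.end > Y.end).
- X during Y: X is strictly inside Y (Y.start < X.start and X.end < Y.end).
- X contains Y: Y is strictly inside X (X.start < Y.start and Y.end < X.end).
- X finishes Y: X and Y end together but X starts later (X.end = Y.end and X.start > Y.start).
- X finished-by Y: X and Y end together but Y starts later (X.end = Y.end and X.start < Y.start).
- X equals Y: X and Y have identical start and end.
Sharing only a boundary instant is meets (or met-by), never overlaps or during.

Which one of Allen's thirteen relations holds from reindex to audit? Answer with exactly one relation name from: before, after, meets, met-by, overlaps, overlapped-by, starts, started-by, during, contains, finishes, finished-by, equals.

overlaps

reindex = [14:20, 20:35]; audit = [16:15, 21:00].
Compare endpoints: reindex.start < audit.start, reindex.start < audit.end, reindex.end > audit.start, reindex.end < audit.end.
That pattern is 'overlaps'.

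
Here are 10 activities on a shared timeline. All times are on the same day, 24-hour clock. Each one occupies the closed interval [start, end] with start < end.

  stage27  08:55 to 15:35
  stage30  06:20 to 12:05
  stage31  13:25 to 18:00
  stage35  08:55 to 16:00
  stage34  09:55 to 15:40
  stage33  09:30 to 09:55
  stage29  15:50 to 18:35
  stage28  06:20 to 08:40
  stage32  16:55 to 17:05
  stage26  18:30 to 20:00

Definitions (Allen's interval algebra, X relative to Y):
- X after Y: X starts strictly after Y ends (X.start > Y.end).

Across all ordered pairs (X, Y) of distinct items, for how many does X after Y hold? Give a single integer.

Checking all 90 ordered pairs for relation 'after'; matching pairs in alphabetical order:
(stage26, stage27): stage26 after stage27 ✓
(stage26, stage28): stage26 after stage28 ✓
(stage26, stage30): stage26 after stage30 ✓
(stage26, stage31): stage26 after stage31 ✓
(stage26, stage32): stage26 after stage32 ✓
(stage26, stage33): stage26 after stage33 ✓
(stage26, stage34): stage26 after stage34 ✓
(stage26, stage35): stage26 after stage35 ✓
(stage27, stage28): stage27 after stage28 ✓
(stage29, stage27): stage29 after stage27 ✓
(stage29, stage28): stage29 after stage28 ✓
(stage29, stage30): stage29 after stage30 ✓
(stage29, stage33): stage29 after stage33 ✓
(stage29, stage34): stage29 after stage34 ✓
(stage31, stage28): stage31 after stage28 ✓
(stage31, stage30): stage31 after stage30 ✓
(stage31, stage33): stage31 after stage33 ✓
(stage32, stage27): stage32 after stage27 ✓
(stage32, stage28): stage32 after stage28 ✓
(stage32, stage30): stage32 after stage30 ✓
(stage32, stage33): stage32 after stage33 ✓
(stage32, stage34): stage32 after stage34 ✓
(stage32, stage35): stage32 after stage35 ✓
(stage33, stage28): stage33 after stage28 ✓
... plus 2 further pairs not listed.
Count: 26.

26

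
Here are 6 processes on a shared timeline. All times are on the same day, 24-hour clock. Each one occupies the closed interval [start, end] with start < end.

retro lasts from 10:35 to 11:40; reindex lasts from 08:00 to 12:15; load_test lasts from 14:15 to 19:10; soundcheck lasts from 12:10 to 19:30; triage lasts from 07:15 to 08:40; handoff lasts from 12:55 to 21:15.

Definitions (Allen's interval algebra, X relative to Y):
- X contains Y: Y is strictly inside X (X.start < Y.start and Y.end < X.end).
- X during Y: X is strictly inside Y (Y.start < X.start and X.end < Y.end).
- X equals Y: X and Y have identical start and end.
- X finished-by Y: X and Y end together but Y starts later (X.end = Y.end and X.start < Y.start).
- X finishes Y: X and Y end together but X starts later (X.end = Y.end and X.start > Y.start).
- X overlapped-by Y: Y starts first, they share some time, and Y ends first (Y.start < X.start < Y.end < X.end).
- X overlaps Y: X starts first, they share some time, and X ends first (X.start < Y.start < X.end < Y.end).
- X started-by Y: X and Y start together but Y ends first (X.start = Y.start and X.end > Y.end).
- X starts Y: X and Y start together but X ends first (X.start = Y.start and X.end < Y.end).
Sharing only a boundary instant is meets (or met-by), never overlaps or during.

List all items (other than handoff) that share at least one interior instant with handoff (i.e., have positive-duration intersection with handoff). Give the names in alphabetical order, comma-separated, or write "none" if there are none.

load_test, soundcheck

Target handoff = [12:55, 21:15].
load_test [14:15, 19:10] → during → yes.
reindex [08:00, 12:15] → before → no.
retro [10:35, 11:40] → before → no.
soundcheck [12:10, 19:30] → overlaps → yes.
triage [07:15, 08:40] → before → no.
Result: load_test, soundcheck.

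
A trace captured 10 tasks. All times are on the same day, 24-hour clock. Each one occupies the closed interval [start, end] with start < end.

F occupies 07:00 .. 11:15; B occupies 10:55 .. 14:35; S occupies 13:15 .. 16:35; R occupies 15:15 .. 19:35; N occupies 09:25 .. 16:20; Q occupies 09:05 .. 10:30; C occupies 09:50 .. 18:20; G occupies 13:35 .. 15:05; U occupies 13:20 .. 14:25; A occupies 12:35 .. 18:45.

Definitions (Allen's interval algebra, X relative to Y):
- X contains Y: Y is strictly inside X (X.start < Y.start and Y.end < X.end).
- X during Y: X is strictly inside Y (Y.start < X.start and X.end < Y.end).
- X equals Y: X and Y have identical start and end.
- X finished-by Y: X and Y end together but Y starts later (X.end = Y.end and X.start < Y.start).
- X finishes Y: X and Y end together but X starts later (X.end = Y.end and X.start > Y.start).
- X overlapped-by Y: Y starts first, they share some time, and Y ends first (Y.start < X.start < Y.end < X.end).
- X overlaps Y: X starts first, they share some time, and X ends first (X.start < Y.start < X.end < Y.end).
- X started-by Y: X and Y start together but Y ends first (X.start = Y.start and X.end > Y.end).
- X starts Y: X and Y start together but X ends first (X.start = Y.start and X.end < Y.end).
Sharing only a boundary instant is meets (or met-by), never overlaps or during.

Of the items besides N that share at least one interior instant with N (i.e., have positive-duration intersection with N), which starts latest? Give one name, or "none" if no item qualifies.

Target N = [09:25, 16:20].
A [12:35, 18:45] → overlapped-by → candidate.
B [10:55, 14:35] → during → candidate.
C [09:50, 18:20] → overlapped-by → candidate.
F [07:00, 11:15] → overlaps → candidate.
G [13:35, 15:05] → during → candidate.
Q [09:05, 10:30] → overlaps → candidate.
R [15:15, 19:35] → overlapped-by → candidate.
S [13:15, 16:35] → overlapped-by → candidate.
U [13:20, 14:25] → during → candidate.
Among candidates, latest start is 15:15 → R.

R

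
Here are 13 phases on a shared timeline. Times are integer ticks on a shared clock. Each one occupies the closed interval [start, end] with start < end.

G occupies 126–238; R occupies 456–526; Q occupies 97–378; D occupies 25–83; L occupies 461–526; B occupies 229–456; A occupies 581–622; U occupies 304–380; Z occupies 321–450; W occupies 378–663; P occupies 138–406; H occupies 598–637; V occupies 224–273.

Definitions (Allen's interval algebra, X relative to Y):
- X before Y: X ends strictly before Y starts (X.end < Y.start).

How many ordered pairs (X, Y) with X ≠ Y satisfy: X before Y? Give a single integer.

49

Checking all 156 ordered pairs for relation 'before'; matching pairs in alphabetical order:
(B, A): B before A ✓
(B, H): B before H ✓
(B, L): B before L ✓
(D, A): D before A ✓
(D, B): D before B ✓
(D, G): D before G ✓
(D, H): D before H ✓
(D, L): D before L ✓
(D, P): D before P ✓
(D, Q): D before Q ✓
(D, R): D before R ✓
(D, U): D before U ✓
(D, V): D before V ✓
(D, W): D before W ✓
(D, Z): D before Z ✓
(G, A): G before A ✓
(G, H): G before H ✓
(G, L): G before L ✓
(G, R): G before R ✓
(G, U): G before U ✓
(G, W): G before W ✓
(G, Z): G before Z ✓
(L, A): L before A ✓
(L, H): L before H ✓
... plus 25 further pairs not listed.
Count: 49.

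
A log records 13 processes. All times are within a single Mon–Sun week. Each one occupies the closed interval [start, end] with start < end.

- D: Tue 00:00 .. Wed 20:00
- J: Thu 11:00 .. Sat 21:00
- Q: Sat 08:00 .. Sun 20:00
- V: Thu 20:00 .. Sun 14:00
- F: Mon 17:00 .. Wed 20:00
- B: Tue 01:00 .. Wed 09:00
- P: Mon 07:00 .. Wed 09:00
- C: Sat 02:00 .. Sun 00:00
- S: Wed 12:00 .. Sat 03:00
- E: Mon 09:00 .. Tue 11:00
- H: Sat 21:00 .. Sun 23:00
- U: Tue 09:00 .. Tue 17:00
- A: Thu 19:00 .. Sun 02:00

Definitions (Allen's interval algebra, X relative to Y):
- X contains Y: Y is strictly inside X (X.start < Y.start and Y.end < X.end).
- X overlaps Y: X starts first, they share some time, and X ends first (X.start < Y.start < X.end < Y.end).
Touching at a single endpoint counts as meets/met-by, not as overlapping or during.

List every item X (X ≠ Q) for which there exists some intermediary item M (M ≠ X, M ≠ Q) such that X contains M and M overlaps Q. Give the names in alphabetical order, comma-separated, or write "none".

A, V

Target Q = [Sat 08:00, Sun 20:00].
Intermediaries M with M overlaps Q: A, C, J, V.
Via A — items with X contains A: none.
Via C — items with X contains C: A, V.
Via J — items with X contains J: none.
Via V — items with X contains V: none.
Union: A, V.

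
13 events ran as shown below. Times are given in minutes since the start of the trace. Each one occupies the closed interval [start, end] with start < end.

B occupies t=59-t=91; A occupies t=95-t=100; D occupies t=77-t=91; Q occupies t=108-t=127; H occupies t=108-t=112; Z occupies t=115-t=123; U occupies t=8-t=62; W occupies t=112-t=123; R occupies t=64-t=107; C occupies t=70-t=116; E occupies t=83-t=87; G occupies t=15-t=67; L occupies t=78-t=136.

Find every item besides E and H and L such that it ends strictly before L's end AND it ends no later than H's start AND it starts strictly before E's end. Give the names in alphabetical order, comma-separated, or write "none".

B, D, G, R, U

Conditions: its end is strictly before L's end (X.end < t=136) AND its end is no later than H's start (X.end <= t=108) AND its start is strictly before E's end (X.start < t=87).
A: end t=100 < t=136? ✓; end t=100 <= t=108? ✓; start t=95 < t=87? ✗ → no.
B: end t=91 < t=136? ✓; end t=91 <= t=108? ✓; start t=59 < t=87? ✓ → yes.
C: end t=116 < t=136? ✓; end t=116 <= t=108? ✗; start t=70 < t=87? ✓ → no.
D: end t=91 < t=136? ✓; end t=91 <= t=108? ✓; start t=77 < t=87? ✓ → yes.
G: end t=67 < t=136? ✓; end t=67 <= t=108? ✓; start t=15 < t=87? ✓ → yes.
Q: end t=127 < t=136? ✓; end t=127 <= t=108? ✗; start t=108 < t=87? ✗ → no.
R: end t=107 < t=136? ✓; end t=107 <= t=108? ✓; start t=64 < t=87? ✓ → yes.
U: end t=62 < t=136? ✓; end t=62 <= t=108? ✓; start t=8 < t=87? ✓ → yes.
W: end t=123 < t=136? ✓; end t=123 <= t=108? ✗; start t=112 < t=87? ✗ → no.
Z: end t=123 < t=136? ✓; end t=123 <= t=108? ✗; start t=115 < t=87? ✗ → no.
Result: B, D, G, R, U.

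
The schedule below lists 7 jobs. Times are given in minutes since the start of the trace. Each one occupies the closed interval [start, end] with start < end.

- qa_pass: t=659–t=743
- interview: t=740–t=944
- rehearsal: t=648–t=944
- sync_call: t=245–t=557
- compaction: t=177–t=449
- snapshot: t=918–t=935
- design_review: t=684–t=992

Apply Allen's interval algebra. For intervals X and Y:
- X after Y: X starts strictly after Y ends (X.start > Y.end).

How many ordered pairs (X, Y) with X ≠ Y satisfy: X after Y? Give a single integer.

Checking all 42 ordered pairs for relation 'after'; matching pairs in alphabetical order:
(design_review, compaction): design_review after compaction ✓
(design_review, sync_call): design_review after sync_call ✓
(interview, compaction): interview after compaction ✓
(interview, sync_call): interview after sync_call ✓
(qa_pass, compaction): qa_pass after compaction ✓
(qa_pass, sync_call): qa_pass after sync_call ✓
(rehearsal, compaction): rehearsal after compaction ✓
(rehearsal, sync_call): rehearsal after sync_call ✓
(snapshot, compaction): snapshot after compaction ✓
(snapshot, qa_pass): snapshot after qa_pass ✓
(snapshot, sync_call): snapshot after sync_call ✓
Count: 11.

11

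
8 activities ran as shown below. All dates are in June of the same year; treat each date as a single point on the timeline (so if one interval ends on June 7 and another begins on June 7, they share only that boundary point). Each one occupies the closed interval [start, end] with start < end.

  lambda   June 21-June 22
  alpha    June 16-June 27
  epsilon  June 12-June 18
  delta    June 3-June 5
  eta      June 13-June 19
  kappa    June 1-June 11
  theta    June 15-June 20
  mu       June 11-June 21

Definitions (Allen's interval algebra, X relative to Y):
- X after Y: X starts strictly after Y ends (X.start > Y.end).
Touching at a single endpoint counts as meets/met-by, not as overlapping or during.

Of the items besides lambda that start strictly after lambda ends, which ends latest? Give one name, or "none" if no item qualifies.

Target lambda = [June 21, June 22].
alpha [June 16, June 27] → contains → excluded.
delta [June 3, June 5] → before → excluded.
epsilon [June 12, June 18] → before → excluded.
eta [June 13, June 19] → before → excluded.
kappa [June 1, June 11] → before → excluded.
mu [June 11, June 21] → meets → excluded.
theta [June 15, June 20] → before → excluded.
No candidates → none.

none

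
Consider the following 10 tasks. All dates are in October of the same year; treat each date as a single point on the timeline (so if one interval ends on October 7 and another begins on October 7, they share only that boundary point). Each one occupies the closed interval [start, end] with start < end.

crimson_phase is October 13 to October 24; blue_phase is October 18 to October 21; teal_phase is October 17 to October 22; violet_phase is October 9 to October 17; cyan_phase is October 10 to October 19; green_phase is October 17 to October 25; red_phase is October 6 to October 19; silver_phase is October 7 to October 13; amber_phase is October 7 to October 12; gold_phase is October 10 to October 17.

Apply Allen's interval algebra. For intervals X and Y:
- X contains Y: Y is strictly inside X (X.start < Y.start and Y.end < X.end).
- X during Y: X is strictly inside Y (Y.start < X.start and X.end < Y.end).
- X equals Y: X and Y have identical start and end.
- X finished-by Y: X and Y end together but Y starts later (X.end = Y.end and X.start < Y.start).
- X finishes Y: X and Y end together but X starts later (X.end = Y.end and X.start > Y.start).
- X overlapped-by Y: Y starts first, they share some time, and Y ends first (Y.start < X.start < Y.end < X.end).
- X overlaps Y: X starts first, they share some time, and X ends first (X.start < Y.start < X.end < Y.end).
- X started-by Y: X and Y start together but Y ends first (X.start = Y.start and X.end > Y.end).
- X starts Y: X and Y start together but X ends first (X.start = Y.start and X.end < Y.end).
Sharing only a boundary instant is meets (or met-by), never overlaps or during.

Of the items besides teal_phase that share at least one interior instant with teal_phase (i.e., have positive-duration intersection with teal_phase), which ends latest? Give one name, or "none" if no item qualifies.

Target teal_phase = [October 17, October 22].
amber_phase [October 7, October 12] → before → excluded.
blue_phase [October 18, October 21] → during → candidate.
crimson_phase [October 13, October 24] → contains → candidate.
cyan_phase [October 10, October 19] → overlaps → candidate.
gold_phase [October 10, October 17] → meets → excluded.
green_phase [October 17, October 25] → started-by → candidate.
red_phase [October 6, October 19] → overlaps → candidate.
silver_phase [October 7, October 13] → before → excluded.
violet_phase [October 9, October 17] → meets → excluded.
Among candidates, latest end is October 25 → green_phase.

green_phase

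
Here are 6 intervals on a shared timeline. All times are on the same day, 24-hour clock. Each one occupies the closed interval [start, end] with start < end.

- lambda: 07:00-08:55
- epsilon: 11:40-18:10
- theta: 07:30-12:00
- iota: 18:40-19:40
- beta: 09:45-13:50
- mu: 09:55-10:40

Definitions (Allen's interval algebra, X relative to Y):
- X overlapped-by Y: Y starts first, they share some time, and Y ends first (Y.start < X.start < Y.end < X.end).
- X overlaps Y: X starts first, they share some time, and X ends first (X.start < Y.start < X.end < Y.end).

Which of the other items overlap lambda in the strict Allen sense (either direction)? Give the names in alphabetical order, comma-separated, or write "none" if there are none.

Target lambda = [07:00, 08:55].
beta [09:45, 13:50] → after → no.
epsilon [11:40, 18:10] → after → no.
iota [18:40, 19:40] → after → no.
mu [09:55, 10:40] → after → no.
theta [07:30, 12:00] → overlapped-by → yes.
Result: theta.

theta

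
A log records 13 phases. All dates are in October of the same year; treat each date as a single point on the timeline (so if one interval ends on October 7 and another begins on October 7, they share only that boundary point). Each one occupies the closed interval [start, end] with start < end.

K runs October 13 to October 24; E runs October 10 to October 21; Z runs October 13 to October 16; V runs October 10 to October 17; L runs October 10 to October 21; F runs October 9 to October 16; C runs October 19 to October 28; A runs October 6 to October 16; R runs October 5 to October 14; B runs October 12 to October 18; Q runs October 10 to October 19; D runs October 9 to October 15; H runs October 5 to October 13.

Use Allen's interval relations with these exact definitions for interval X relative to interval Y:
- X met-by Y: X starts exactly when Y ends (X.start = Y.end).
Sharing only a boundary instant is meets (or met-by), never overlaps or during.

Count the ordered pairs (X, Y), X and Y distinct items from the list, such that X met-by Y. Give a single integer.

3

Checking all 156 ordered pairs for relation 'met-by'; matching pairs in alphabetical order:
(C, Q): C met-by Q ✓
(K, H): K met-by H ✓
(Z, H): Z met-by H ✓
Count: 3.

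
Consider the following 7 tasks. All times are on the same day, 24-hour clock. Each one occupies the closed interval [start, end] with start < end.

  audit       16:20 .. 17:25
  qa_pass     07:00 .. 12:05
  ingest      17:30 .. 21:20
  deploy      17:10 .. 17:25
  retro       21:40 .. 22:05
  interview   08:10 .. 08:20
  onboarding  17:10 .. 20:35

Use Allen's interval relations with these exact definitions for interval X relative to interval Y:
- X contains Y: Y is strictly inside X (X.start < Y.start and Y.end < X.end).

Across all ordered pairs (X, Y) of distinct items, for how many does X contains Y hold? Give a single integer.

Checking all 42 ordered pairs for relation 'contains'; matching pairs in alphabetical order:
(qa_pass, interview): qa_pass contains interview ✓
Count: 1.

1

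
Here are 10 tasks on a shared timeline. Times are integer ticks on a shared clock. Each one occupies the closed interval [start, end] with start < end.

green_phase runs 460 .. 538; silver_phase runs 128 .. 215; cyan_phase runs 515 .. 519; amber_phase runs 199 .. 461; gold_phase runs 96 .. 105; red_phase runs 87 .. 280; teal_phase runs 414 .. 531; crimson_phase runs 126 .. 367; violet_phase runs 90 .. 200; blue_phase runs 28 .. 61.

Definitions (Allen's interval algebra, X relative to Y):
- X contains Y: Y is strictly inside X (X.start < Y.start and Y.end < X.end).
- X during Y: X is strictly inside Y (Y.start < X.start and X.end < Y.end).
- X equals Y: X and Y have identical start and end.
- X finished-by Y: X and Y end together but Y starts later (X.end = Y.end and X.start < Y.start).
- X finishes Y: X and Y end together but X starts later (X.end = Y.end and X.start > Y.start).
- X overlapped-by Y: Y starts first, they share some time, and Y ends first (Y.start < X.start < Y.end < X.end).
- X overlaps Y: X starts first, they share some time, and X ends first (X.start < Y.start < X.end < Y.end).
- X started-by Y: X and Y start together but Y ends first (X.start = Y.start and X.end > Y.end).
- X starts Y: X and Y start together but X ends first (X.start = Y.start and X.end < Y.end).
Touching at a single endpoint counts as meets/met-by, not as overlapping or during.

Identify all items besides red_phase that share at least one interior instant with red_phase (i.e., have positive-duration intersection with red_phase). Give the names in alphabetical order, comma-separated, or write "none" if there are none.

Target red_phase = [87, 280].
amber_phase [199, 461] → overlapped-by → yes.
blue_phase [28, 61] → before → no.
crimson_phase [126, 367] → overlapped-by → yes.
cyan_phase [515, 519] → after → no.
gold_phase [96, 105] → during → yes.
green_phase [460, 538] → after → no.
silver_phase [128, 215] → during → yes.
teal_phase [414, 531] → after → no.
violet_phase [90, 200] → during → yes.
Result: amber_phase, crimson_phase, gold_phase, silver_phase, violet_phase.

amber_phase, crimson_phase, gold_phase, silver_phase, violet_phase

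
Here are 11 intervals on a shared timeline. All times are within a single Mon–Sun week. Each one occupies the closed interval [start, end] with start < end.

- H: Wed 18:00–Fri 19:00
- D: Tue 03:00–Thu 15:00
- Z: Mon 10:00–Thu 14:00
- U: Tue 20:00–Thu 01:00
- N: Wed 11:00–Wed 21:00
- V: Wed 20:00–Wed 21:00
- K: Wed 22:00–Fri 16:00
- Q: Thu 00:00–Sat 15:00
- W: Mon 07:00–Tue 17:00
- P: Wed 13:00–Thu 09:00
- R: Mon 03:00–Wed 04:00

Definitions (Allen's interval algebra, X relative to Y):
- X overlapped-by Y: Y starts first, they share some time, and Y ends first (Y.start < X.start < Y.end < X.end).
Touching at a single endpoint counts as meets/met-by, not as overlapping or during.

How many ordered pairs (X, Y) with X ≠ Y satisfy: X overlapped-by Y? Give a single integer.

Checking all 110 ordered pairs for relation 'overlapped-by'; matching pairs in alphabetical order:
(D, R): D overlapped-by R ✓
(D, W): D overlapped-by W ✓
(D, Z): D overlapped-by Z ✓
(H, D): H overlapped-by D ✓
(H, N): H overlapped-by N ✓
(H, P): H overlapped-by P ✓
(H, U): H overlapped-by U ✓
(H, Z): H overlapped-by Z ✓
(K, D): K overlapped-by D ✓
(K, P): K overlapped-by P ✓
(K, U): K overlapped-by U ✓
(K, Z): K overlapped-by Z ✓
(P, N): P overlapped-by N ✓
(P, U): P overlapped-by U ✓
(Q, D): Q overlapped-by D ✓
(Q, H): Q overlapped-by H ✓
(Q, K): Q overlapped-by K ✓
(Q, P): Q overlapped-by P ✓
(Q, U): Q overlapped-by U ✓
(Q, Z): Q overlapped-by Z ✓
(U, R): U overlapped-by R ✓
(Z, R): Z overlapped-by R ✓
(Z, W): Z overlapped-by W ✓
Count: 23.

23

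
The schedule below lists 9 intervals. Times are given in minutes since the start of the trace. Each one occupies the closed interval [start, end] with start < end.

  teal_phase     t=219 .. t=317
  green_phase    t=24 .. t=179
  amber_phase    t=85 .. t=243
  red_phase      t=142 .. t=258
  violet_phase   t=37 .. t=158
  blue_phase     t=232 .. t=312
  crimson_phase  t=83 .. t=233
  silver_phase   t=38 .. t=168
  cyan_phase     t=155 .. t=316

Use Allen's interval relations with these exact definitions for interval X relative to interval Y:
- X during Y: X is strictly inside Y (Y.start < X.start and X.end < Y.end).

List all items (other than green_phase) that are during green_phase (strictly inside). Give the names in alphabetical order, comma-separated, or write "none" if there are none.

silver_phase, violet_phase

Target green_phase = [t=24, t=179].
amber_phase [t=85, t=243] → overlapped-by → no.
blue_phase [t=232, t=312] → after → no.
crimson_phase [t=83, t=233] → overlapped-by → no.
cyan_phase [t=155, t=316] → overlapped-by → no.
red_phase [t=142, t=258] → overlapped-by → no.
silver_phase [t=38, t=168] → during → yes.
teal_phase [t=219, t=317] → after → no.
violet_phase [t=37, t=158] → during → yes.
Result: silver_phase, violet_phase.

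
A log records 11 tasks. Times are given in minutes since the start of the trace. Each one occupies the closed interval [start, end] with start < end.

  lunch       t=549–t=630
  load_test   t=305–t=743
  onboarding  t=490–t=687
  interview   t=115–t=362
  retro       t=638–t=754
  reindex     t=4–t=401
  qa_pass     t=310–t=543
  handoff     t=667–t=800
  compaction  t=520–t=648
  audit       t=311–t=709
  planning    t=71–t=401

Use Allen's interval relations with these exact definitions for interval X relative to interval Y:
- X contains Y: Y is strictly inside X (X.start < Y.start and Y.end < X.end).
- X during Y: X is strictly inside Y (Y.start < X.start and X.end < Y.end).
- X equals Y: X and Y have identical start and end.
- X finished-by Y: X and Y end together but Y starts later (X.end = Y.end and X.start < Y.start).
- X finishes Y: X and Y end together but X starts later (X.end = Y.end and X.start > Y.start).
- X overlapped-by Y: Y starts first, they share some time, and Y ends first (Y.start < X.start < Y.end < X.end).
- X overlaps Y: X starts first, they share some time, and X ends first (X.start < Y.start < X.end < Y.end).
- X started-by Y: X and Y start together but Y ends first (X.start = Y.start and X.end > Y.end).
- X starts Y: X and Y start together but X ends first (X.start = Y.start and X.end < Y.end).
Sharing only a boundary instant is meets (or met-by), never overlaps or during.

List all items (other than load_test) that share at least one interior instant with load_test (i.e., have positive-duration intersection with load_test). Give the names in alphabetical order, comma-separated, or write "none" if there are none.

audit, compaction, handoff, interview, lunch, onboarding, planning, qa_pass, reindex, retro

Target load_test = [t=305, t=743].
audit [t=311, t=709] → during → yes.
compaction [t=520, t=648] → during → yes.
handoff [t=667, t=800] → overlapped-by → yes.
interview [t=115, t=362] → overlaps → yes.
lunch [t=549, t=630] → during → yes.
onboarding [t=490, t=687] → during → yes.
planning [t=71, t=401] → overlaps → yes.
qa_pass [t=310, t=543] → during → yes.
reindex [t=4, t=401] → overlaps → yes.
retro [t=638, t=754] → overlapped-by → yes.
Result: audit, compaction, handoff, interview, lunch, onboarding, planning, qa_pass, reindex, retro.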